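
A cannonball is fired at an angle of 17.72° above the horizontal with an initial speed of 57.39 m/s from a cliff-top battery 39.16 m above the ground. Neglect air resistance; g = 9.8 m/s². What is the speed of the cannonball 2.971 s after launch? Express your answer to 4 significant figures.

55.89 m/s

v_x = 57.39 cos 17.72° = 54.667 m/s (constant).
v_y(t) = 57.39 sin 17.72° − g t = 17.468 − 9.8 × 2.971 = -11.648 m/s.
Speed = √(v_x² + v_y²) = √(2988.5 + 135.68) = 55.89 m/s.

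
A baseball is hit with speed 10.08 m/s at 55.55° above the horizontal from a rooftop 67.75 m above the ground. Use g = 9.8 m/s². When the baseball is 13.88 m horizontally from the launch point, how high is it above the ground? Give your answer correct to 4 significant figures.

58.95 m

v_x = 10.08 cos 55.55° = 5.7021 m/s, v_y0 = 10.08 sin 55.55° = 8.3122 m/s.
Time to reach x = 13.88 m: t = x / v_x = 13.88 / 5.7021 = 2.4342 s.
y = 67.75 + v_y0 t − ½ g t² = 67.75 + 8.3122×2.4342 − 4.900×2.4342² = 58.95 m.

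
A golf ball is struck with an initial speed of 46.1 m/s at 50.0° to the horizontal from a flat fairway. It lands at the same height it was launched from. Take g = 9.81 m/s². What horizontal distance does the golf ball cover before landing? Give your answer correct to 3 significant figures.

Components: v_x = 46.1 cos 50.0° = 29.63 m/s, v_y = 46.1 sin 50.0° = 35.31 m/s.
Time of flight (same landing height): t = 2 v_y / g = 2 × 35.31 / 9.81 = 7.199 s.
Range: R = v_x · t = 29.63 × 7.199 = 213 m.

213 m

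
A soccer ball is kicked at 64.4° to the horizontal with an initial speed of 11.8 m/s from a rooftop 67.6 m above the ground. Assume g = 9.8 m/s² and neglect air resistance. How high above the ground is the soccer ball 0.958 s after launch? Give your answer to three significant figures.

73.3 m

v_y0 = 11.8 sin 64.4° = 10.64 m/s.
y(t) = 67.6 + v_y0 t − ½ g t² = 67.6 + 10.64×0.958 − ½×9.8×0.958² = 73.3 m.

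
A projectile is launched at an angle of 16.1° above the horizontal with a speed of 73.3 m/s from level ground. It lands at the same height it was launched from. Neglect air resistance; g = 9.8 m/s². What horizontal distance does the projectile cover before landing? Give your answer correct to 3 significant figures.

Components: v_x = 73.3 cos 16.1° = 70.43 m/s, v_y = 73.3 sin 16.1° = 20.33 m/s.
Time of flight (same landing height): t = 2 v_y / g = 2 × 20.33 / 9.8 = 4.149 s.
Range: R = v_x · t = 70.43 × 4.149 = 292 m.

292 m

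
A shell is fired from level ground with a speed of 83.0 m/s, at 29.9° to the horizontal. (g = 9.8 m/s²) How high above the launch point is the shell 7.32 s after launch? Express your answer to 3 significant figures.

40.3 m

v_y0 = 83.0 sin 29.9° = 41.37 m/s.
y(t) = v_y0 t − ½ g t² = 41.37×7.32 − 4.900×7.32² = 40.3 m.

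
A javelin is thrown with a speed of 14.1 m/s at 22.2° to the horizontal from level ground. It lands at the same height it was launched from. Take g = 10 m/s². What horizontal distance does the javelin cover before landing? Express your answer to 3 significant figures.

Components: v_x = 14.1 cos 22.2° = 13.05 m/s, v_y = 14.1 sin 22.2° = 5.328 m/s.
Time of flight (same landing height): t = 2 v_y / g = 2 × 5.328 / 10 = 1.066 s.
Range: R = v_x · t = 13.05 × 1.066 = 13.9 m.

13.9 m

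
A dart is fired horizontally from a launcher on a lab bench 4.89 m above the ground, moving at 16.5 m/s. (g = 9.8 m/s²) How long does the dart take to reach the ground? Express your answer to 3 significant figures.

0.999 s

The horizontal speed doesn't affect the fall. With v_y0 = 0, h = ½ g t².
t = √(2 × 4.89 / 9.8) = √0.9980 = 0.999 s.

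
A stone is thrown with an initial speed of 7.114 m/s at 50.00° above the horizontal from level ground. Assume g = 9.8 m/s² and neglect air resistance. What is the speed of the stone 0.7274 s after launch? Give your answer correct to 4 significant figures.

v_x = 7.114 cos 50.00° = 4.5728 m/s (constant).
v_y(t) = 7.114 sin 50.00° − g t = 5.4496 − 9.8 × 0.7274 = -1.6789 m/s.
Speed = √(v_x² + v_y²) = √(20.910 + 2.8187) = 4.871 m/s.

4.871 m/s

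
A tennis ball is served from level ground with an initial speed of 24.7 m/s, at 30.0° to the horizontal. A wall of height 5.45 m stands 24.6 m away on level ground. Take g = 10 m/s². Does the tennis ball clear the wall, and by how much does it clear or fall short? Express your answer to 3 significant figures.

v_x = 24.7 cos 30.0° = 21.39 m/s; v_y0 = 24.7 sin 30.0° = 12.35 m/s.
Time to reach the wall: t = 24.6 / 21.39 = 1.150 s.
Height at that point: y = 12.35×1.150 − 5.000×1.150² = 7.590 m.
That is 7.590 − 5.45 = 2.14 m above the top of the wall, so the tennis ball clears it.

Yes — it clears the wall by 2.14 m.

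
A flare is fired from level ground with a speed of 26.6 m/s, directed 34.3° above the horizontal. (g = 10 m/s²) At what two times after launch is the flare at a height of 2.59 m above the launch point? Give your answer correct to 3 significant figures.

v_y0 = 26.6 sin 34.3° = 14.99 m/s.
Set y = v_y0 t − ½ g t² = 2.59: 5.000 t² − 14.99 t + 2.59 = 0.
t = [14.99 ± √(224.7 − 51.80)] / 10 = (14.99 ± 13.15) / 10, giving t = 0.184 s or t = 2.81 s.
So the flare is at 2.59 m at t = 0.184 s (rising) and t = 2.81 s (falling).

0.184 s and 2.81 s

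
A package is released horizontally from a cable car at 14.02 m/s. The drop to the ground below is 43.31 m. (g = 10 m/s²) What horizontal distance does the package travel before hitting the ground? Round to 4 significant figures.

Initial vertical velocity is zero, so the fall time comes from h = ½ g t²: t = √(2 × 43.31 / 10) = 2.9431 s.
Horizontal motion is uniform at 14.02 m/s, so x = 14.02 × 2.9431 = 41.26 m.

41.26 m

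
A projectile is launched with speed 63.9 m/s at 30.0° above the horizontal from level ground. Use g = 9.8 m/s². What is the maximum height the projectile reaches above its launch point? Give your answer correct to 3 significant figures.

Vertical component of launch velocity: v_y = 63.9 sin 30.0° = 31.95 m/s.
At the highest point the vertical velocity is zero, so v_y² = 2 g h_max.
h_max = (31.95)² / (2 × 9.8) = 1021 / 19.60 = 52.1 m.

52.1 m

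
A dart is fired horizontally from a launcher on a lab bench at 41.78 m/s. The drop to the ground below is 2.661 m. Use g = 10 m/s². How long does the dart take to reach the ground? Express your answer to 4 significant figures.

0.7295 s

The horizontal speed doesn't affect the fall. With v_y0 = 0, h = ½ g t².
t = √(2 × 2.661 / 10) = √0.53220 = 0.7295 s.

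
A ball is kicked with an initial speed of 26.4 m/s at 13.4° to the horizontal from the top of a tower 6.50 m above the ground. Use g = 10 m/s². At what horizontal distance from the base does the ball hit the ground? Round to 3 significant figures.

48.9 m

Components: v_x = 26.4 cos 13.4° = 25.68 m/s, v_y = 26.4 sin 13.4° = 6.118 m/s.
Vertical: 0 = 6.50 + 6.118 t − ½(10) t² ⇒ 5.000 t² − 6.118 t − 6.50 = 0.
t = [6.118 + √(37.43 + 130.0)] / 10.00 = 1.906 s.
Horizontal: R = v_x · t = 25.68 × 1.906 = 48.9 m.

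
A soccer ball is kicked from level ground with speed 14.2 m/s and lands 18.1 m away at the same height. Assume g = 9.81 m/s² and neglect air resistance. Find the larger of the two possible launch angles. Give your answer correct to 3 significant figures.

59.1°

Level-ground range: R = v₀² sin(2θ)/g ⇒ sin 2θ = R g / v₀² = 18.1×9.81/14.2² = 0.8806.
2θ = arcsin(0.8806) = 61.71° or 180° − 61.71° = 118.29°.
So θ = 30.9° or θ = 59.1°.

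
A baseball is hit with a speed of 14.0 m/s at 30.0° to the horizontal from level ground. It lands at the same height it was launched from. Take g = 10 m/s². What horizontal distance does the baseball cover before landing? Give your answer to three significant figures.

17.0 m

For level ground, R = v₀² sin(2θ) / g.
sin(2 × 30.0°) = sin 60.00° = 0.8660.
R = (14.0)² × 0.8660 / 10 = 17.0 m.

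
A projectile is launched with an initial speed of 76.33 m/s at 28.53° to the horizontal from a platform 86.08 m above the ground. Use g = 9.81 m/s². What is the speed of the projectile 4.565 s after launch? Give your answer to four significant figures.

v_x = 76.33 cos 28.53° = 67.061 m/s (constant).
v_y(t) = 76.33 sin 28.53° − g t = 36.457 − 9.81 × 4.565 = -8.3257 m/s.
Speed = √(v_x² + v_y²) = √(4497.2 + 69.317) = 67.58 m/s.

67.58 m/s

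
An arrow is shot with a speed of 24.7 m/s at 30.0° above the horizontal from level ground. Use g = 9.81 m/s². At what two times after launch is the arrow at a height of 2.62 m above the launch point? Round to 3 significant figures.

v_y0 = 24.7 sin 30.0° = 12.35 m/s.
Set y = v_y0 t − ½ g t² = 2.62: 4.905 t² − 12.35 t + 2.62 = 0.
t = [12.35 ± √(152.5 − 51.40)] / 9.81 = (12.35 ± 10.05) / 9.81, giving t = 0.234 s or t = 2.28 s.
So the arrow is at 2.62 m at t = 0.234 s (rising) and t = 2.28 s (falling).

0.234 s and 2.28 s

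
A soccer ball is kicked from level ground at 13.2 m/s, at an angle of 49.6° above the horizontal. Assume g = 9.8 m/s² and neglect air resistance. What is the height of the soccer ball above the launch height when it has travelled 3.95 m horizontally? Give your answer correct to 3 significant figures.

v_x = 13.2 cos 49.6° = 8.555 m/s, v_y0 = 13.2 sin 49.6° = 10.05 m/s.
Time to reach x = 3.95 m: t = x / v_x = 3.95 / 8.555 = 0.4617 s.
y = v_y0 t − ½ g t² = 10.05×0.4617 − 4.900×0.4617² = 3.60 m.

3.60 m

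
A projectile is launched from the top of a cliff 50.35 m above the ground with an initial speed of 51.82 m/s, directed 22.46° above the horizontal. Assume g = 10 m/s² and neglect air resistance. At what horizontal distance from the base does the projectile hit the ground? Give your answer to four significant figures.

273.9 m

Components: v_x = 51.82 cos 22.46° = 47.889 m/s, v_y = 51.82 sin 22.46° = 19.797 m/s.
Vertical: 0 = 50.35 + 19.797 t − ½(10) t² ⇒ 5.000 t² − 19.797 t − 50.35 = 0.
t = [19.797 + √(391.92 + 1007.0)] / 10.00 = 5.7199 s.
Horizontal: R = v_x · t = 47.889 × 5.7199 = 273.9 m.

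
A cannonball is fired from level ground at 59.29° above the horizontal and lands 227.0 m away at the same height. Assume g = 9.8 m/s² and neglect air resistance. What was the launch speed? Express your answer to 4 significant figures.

50.33 m/s

On level ground, R = v₀² sin(2θ) / g, so v₀ = √(R g / sin 2θ).
sin(2 × 59.29°) = 0.8782.
v₀ = √(227.0 × 9.8 / 0.8782) = √2533.1 = 50.33 m/s.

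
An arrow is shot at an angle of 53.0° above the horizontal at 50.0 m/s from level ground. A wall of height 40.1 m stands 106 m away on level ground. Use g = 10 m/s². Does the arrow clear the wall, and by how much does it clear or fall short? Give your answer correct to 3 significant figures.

Yes — it clears the wall by 38.5 m.

v_x = 50.0 cos 53.0° = 30.09 m/s; v_y0 = 50.0 sin 53.0° = 39.93 m/s.
Time to reach the wall: t = 106 / 30.09 = 3.523 s.
Height at that point: y = 39.93×3.523 − 5.000×3.523² = 78.62 m.
That is 78.62 − 40.1 = 38.5 m above the top of the wall, so the arrow clears it.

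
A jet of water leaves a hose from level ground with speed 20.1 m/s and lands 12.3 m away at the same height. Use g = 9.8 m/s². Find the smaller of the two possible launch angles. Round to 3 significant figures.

Level-ground range: R = v₀² sin(2θ)/g ⇒ sin 2θ = R g / v₀² = 12.3×9.8/20.1² = 0.2984.
2θ = arcsin(0.2984) = 17.36° or 180° − 17.36° = 162.64°.
So θ = 8.68° or θ = 81.3°.

8.68°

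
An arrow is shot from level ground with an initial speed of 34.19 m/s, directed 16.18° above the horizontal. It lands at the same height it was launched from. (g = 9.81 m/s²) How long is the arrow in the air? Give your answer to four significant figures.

1.942 s

Vertical component: v_y = 34.19 sin 16.18° = 9.5272 m/s.
For a projectile landing at launch height, time of flight is t = 2 v_y / g = 2 × 9.5272 / 9.81 = 1.942 s.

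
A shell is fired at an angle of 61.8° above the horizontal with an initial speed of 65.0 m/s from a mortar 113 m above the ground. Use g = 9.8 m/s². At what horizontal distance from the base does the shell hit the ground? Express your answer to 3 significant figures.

Components: v_x = 65.0 cos 61.8° = 30.72 m/s, v_y = 65.0 sin 61.8° = 57.28 m/s.
Vertical: 0 = 113 + 57.28 t − ½(9.8) t² ⇒ 4.900 t² − 57.28 t − 113 = 0.
t = [57.28 + √(3281 + 2215)] / 9.800 = 13.41 s.
Horizontal: R = v_x · t = 30.72 × 13.41 = 412 m.

412 m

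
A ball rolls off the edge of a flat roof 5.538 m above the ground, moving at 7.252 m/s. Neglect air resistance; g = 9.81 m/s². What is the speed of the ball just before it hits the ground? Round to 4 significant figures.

Fall time: t = √(2 × 5.538 / 9.81) = 1.0626 s.
At impact: v_x = 7.252 m/s (unchanged), v_y = g t = 9.81 × 1.0626 = 10.424 m/s.
Speed = √(v_x² + v_y²) = √(52.592 + 108.66) = 12.70 m/s.

12.70 m/s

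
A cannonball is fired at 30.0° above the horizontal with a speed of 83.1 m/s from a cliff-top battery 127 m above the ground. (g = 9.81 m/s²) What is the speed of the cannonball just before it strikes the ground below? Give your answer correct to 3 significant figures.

v_x = 83.1 cos 30.0° = 71.97 m/s is unchanged throughout.
For the vertical component, v_y² = v_y0² + 2 g h = (41.55)² + 2×9.81×127 = 4218, so |v_y| = 64.95 m/s.
Impact speed = √(v_x² + v_y²) = √(5180 + 4218) = 96.9 m/s.

96.9 m/s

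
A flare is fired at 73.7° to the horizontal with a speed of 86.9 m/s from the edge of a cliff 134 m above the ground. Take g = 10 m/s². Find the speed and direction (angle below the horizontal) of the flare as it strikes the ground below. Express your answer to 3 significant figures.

v_x = 86.9 cos 73.7° = 24.39 m/s (constant).
|v_y| at impact = √((83.41)² + 2×10×134) = 98.17 m/s.
Speed = √(24.39² + 98.17²) = 101 m/s; angle = arctan(98.17/24.39) = 76.0° below horizontal.

101 m/s at 76.0° below the horizontal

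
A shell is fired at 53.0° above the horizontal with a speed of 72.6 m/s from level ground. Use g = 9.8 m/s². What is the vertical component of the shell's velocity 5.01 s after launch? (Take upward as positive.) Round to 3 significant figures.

Initial vertical component: v_y0 = 72.6 sin 53.0° = 57.98 m/s.
v_y(t) = v_y0 − g t = 57.98 − 9.8 × 5.01 = 8.88 m/s.

8.88 m/s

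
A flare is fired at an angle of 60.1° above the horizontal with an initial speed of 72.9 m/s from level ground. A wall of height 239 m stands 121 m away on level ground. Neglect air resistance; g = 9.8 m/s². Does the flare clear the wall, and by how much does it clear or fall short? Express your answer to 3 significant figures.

No — it falls 82.9 m short of clearing the wall.

v_x = 72.9 cos 60.1° = 36.34 m/s; v_y0 = 72.9 sin 60.1° = 63.20 m/s.
Time to reach the wall: t = 121 / 36.34 = 3.330 s.
Height at that point: y = 63.20×3.330 − 4.900×3.330² = 156.1 m.
That is 239 − 156.1 = 82.9 m below the top of the wall, so the flare does not clear it.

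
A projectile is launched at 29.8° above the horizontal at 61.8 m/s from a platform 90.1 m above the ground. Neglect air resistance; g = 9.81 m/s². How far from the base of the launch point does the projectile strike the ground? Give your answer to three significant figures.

Components: v_x = 61.8 cos 29.8° = 53.63 m/s, v_y = 61.8 sin 29.8° = 30.71 m/s.
Vertical: 0 = 90.1 + 30.71 t − ½(9.81) t² ⇒ 4.905 t² − 30.71 t − 90.1 = 0.
t = [30.71 + √(943.1 + 1768)] / 9.810 = 8.438 s.
Horizontal: R = v_x · t = 53.63 × 8.438 = 453 m.

453 m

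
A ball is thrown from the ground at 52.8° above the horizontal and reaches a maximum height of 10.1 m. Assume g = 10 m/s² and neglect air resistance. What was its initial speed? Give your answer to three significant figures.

17.8 m/s

At maximum height v_y = 0, so (v₀ sin θ)² = 2 g H.
v₀ sin 52.8° = √(2 × 10 × 10.1) = 14.21 m/s.
v₀ = 14.21 / sin 52.8° = 14.21 / 0.7965 = 17.8 m/s.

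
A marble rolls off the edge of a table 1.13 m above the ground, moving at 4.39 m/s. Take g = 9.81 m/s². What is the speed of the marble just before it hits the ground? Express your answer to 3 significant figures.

Fall time: t = √(2 × 1.13 / 9.81) = 0.4800 s.
At impact: v_x = 4.39 m/s (unchanged), v_y = g t = 9.81 × 0.4800 = 4.709 m/s.
Speed = √(v_x² + v_y²) = √(19.27 + 22.17) = 6.44 m/s.

6.44 m/s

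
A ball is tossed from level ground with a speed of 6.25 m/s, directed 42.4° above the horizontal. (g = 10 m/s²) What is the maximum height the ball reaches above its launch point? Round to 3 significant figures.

0.888 m

Vertical component of launch velocity: v_y = 6.25 sin 42.4° = 4.214 m/s.
At the highest point the vertical velocity is zero, so v_y² = 2 g h_max.
h_max = (4.214)² / (2 × 10) = 17.76 / 20.00 = 0.888 m.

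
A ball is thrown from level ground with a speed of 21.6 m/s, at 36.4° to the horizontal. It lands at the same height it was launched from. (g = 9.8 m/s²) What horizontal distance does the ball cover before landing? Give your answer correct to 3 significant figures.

Components: v_x = 21.6 cos 36.4° = 17.39 m/s, v_y = 21.6 sin 36.4° = 12.82 m/s.
Time of flight (same landing height): t = 2 v_y / g = 2 × 12.82 / 9.8 = 2.616 s.
Range: R = v_x · t = 17.39 × 2.616 = 45.5 m.

45.5 m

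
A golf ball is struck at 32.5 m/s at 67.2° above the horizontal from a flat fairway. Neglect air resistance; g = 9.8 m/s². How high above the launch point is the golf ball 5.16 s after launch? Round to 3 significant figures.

v_y0 = 32.5 sin 67.2° = 29.96 m/s.
y(t) = v_y0 t − ½ g t² = 29.96×5.16 − 4.900×5.16² = 24.1 m.

24.1 m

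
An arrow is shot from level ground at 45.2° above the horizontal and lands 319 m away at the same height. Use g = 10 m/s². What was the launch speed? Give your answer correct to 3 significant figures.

On level ground, R = v₀² sin(2θ) / g, so v₀ = √(R g / sin 2θ).
sin(2 × 45.2°) = 1.0000.
v₀ = √(319 × 10 / 1.0000) = √3190 = 56.5 m/s.

56.5 m/s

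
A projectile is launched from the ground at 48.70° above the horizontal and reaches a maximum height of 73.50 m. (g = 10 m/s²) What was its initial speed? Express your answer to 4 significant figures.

At maximum height v_y = 0, so (v₀ sin θ)² = 2 g H.
v₀ sin 48.70° = √(2 × 10 × 73.50) = 38.341 m/s.
v₀ = 38.341 / sin 48.70° = 38.341 / 0.7513 = 51.03 m/s.

51.03 m/s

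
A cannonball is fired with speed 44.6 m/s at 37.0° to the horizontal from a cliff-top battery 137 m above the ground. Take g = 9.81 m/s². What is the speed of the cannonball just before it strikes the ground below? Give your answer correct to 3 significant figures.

v_x = 44.6 cos 37.0° = 35.62 m/s is unchanged throughout.
For the vertical component, v_y² = v_y0² + 2 g h = (26.84)² + 2×9.81×137 = 3408, so |v_y| = 58.38 m/s.
Impact speed = √(v_x² + v_y²) = √(1269 + 3408) = 68.4 m/s.

68.4 m/s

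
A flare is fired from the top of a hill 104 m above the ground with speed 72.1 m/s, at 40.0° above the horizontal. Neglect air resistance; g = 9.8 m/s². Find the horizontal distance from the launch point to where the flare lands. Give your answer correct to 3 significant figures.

626 m

Components: v_x = 72.1 cos 40.0° = 55.23 m/s, v_y = 72.1 sin 40.0° = 46.34 m/s.
Vertical: 0 = 104 + 46.34 t − ½(9.8) t² ⇒ 4.900 t² − 46.34 t − 104 = 0.
t = [46.34 + √(2147 + 2038)] / 9.800 = 11.33 s.
Horizontal: R = v_x · t = 55.23 × 11.33 = 626 m.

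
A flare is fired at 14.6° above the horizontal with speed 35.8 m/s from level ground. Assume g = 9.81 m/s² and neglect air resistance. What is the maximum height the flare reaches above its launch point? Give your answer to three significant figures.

Vertical component of launch velocity: v_y = 35.8 sin 14.6° = 9.024 m/s.
At the highest point the vertical velocity is zero, so v_y² = 2 g h_max.
h_max = (9.024)² / (2 × 9.81) = 81.43 / 19.62 = 4.15 m.

4.15 m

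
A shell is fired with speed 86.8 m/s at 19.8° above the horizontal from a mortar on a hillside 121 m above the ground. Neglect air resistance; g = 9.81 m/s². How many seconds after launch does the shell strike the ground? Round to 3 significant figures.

8.80 s

Vertical component: v_y = 86.8 sin 19.8° = 29.40 m/s.
Taking up as positive with launch at y = 121 m, landing at y = 0: 0 = 121 + 29.40 t − ½(9.81) t².
Solving 4.905 t² − 29.40 t − 121 = 0 gives t = [29.40 + √(29.40² + 4·4.905·121)] / 9.810 = 8.80 s.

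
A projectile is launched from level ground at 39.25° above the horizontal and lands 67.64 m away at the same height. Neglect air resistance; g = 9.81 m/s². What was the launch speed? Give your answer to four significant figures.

26.02 m/s

On level ground, R = v₀² sin(2θ) / g, so v₀ = √(R g / sin 2θ).
sin(2 × 39.25°) = 0.9799.
v₀ = √(67.64 × 9.81 / 0.9799) = √677.16 = 26.02 m/s.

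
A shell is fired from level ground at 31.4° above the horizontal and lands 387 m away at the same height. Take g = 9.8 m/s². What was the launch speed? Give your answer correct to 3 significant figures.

On level ground, R = v₀² sin(2θ) / g, so v₀ = √(R g / sin 2θ).
sin(2 × 31.4°) = 0.8894.
v₀ = √(387 × 9.8 / 0.8894) = √4264 = 65.3 m/s.

65.3 m/s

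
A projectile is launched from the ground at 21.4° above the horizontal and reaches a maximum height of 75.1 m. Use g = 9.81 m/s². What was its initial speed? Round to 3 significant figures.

105 m/s

At maximum height v_y = 0, so (v₀ sin θ)² = 2 g H.
v₀ sin 21.4° = √(2 × 9.81 × 75.1) = 38.39 m/s.
v₀ = 38.39 / sin 21.4° = 38.39 / 0.3649 = 105 m/s.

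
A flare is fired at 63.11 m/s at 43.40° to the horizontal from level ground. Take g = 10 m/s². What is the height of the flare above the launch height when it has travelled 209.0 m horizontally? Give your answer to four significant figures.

v_x = 63.11 cos 43.40° = 45.854 m/s, v_y0 = 63.11 sin 43.40° = 43.362 m/s.
Time to reach x = 209.0 m: t = x / v_x = 209.0 / 45.854 = 4.5579 s.
y = v_y0 t − ½ g t² = 43.362×4.5579 − 5.000×4.5579² = 93.77 m.

93.77 m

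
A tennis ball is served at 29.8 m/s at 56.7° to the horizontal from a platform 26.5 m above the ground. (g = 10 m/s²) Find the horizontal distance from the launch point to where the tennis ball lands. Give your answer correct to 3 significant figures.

Components: v_x = 29.8 cos 56.7° = 16.36 m/s, v_y = 29.8 sin 56.7° = 24.91 m/s.
Vertical: 0 = 26.5 + 24.91 t − ½(10) t² ⇒ 5.000 t² − 24.91 t − 26.5 = 0.
t = [24.91 + √(620.5 + 530.0)] / 10.00 = 5.883 s.
Horizontal: R = v_x · t = 16.36 × 5.883 = 96.2 m.

96.2 m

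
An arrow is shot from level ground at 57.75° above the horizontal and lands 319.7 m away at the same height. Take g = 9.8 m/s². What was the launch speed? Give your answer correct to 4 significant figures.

58.92 m/s

On level ground, R = v₀² sin(2θ) / g, so v₀ = √(R g / sin 2θ).
sin(2 × 57.75°) = 0.9026.
v₀ = √(319.7 × 9.8 / 0.9026) = √3471.2 = 58.92 m/s.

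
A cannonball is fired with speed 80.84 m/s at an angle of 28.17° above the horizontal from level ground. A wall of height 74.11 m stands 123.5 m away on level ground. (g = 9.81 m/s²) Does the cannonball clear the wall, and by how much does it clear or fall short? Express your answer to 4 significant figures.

v_x = 80.84 cos 28.17° = 71.265 m/s; v_y0 = 80.84 sin 28.17° = 38.164 m/s.
Time to reach the wall: t = 123.5 / 71.265 = 1.7330 s.
Height at that point: y = 38.164×1.7330 − 4.905×1.7330² = 51.407 m.
That is 74.11 − 51.407 = 22.70 m below the top of the wall, so the cannonball does not clear it.

No — it falls 22.70 m short of clearing the wall.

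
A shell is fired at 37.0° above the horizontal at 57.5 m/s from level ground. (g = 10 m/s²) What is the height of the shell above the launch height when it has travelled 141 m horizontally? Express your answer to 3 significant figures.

59.1 m

v_x = 57.5 cos 37.0° = 45.92 m/s, v_y0 = 57.5 sin 37.0° = 34.60 m/s.
Time to reach x = 141 m: t = x / v_x = 141 / 45.92 = 3.071 s.
y = v_y0 t − ½ g t² = 34.60×3.071 − 5.000×3.071² = 59.1 m.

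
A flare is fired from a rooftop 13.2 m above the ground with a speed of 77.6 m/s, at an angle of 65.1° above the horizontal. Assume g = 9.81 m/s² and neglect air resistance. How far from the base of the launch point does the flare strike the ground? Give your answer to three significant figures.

Components: v_x = 77.6 cos 65.1° = 32.67 m/s, v_y = 77.6 sin 65.1° = 70.39 m/s.
Vertical: 0 = 13.2 + 70.39 t − ½(9.81) t² ⇒ 4.905 t² − 70.39 t − 13.2 = 0.
t = [70.39 + √(4955 + 259.0)] / 9.810 = 14.54 s.
Horizontal: R = v_x · t = 32.67 × 14.54 = 475 m.

475 m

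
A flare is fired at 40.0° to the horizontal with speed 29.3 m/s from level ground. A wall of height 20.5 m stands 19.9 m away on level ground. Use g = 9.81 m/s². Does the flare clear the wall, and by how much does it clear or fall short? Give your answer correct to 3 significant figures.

No — it falls 7.66 m short of clearing the wall.

v_x = 29.3 cos 40.0° = 22.45 m/s; v_y0 = 29.3 sin 40.0° = 18.83 m/s.
Time to reach the wall: t = 19.9 / 22.45 = 0.8864 s.
Height at that point: y = 18.83×0.8864 − 4.905×0.8864² = 12.84 m.
That is 20.5 − 12.84 = 7.66 m below the top of the wall, so the flare does not clear it.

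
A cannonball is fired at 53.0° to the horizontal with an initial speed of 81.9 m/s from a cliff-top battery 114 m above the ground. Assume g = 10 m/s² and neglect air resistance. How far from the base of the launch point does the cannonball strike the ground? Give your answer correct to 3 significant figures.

Components: v_x = 81.9 cos 53.0° = 49.29 m/s, v_y = 81.9 sin 53.0° = 65.41 m/s.
Vertical: 0 = 114 + 65.41 t − ½(10) t² ⇒ 5.000 t² − 65.41 t − 114 = 0.
t = [65.41 + √(4278 + 2280)] / 10.00 = 14.64 s.
Horizontal: R = v_x · t = 49.29 × 14.64 = 722 m.

722 m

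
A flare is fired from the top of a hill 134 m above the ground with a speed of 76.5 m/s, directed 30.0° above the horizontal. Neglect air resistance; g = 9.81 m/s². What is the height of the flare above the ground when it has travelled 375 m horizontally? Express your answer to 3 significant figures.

v_x = 76.5 cos 30.0° = 66.25 m/s, v_y0 = 76.5 sin 30.0° = 38.25 m/s.
Time to reach x = 375 m: t = x / v_x = 375 / 66.25 = 5.660 s.
y = 134 + v_y0 t − ½ g t² = 134 + 38.25×5.660 − 4.905×5.660² = 193 m.

193 m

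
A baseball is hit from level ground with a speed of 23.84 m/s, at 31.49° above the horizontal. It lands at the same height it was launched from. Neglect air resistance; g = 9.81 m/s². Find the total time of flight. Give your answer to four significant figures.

2.539 s

Vertical component: v_y = 23.84 sin 31.49° = 12.453 m/s.
For a projectile landing at launch height, time of flight is t = 2 v_y / g = 2 × 12.453 / 9.81 = 2.539 s.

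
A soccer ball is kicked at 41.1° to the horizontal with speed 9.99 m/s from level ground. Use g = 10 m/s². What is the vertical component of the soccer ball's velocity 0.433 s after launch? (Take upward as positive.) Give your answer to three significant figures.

2.24 m/s

Initial vertical component: v_y0 = 9.99 sin 41.1° = 6.567 m/s.
v_y(t) = v_y0 − g t = 6.567 − 10 × 0.433 = 2.24 m/s.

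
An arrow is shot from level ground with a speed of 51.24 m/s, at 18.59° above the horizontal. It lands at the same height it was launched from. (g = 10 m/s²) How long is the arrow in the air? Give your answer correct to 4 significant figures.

Vertical component: v_y = 51.24 sin 18.59° = 16.335 m/s.
For a projectile landing at launch height, time of flight is t = 2 v_y / g = 2 × 16.335 / 10 = 3.267 s.

3.267 s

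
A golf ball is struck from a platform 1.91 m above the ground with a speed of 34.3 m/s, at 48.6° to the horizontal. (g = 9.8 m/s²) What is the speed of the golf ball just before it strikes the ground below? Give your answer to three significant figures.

34.8 m/s

v_x = 34.3 cos 48.6° = 22.68 m/s is unchanged throughout.
For the vertical component, v_y² = v_y0² + 2 g h = (25.73)² + 2×9.8×1.91 = 699.5, so |v_y| = 26.45 m/s.
Impact speed = √(v_x² + v_y²) = √(514.4 + 699.5) = 34.8 m/s.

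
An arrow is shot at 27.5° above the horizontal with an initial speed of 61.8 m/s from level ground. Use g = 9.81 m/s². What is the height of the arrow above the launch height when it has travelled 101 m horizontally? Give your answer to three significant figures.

35.9 m

v_x = 61.8 cos 27.5° = 54.82 m/s, v_y0 = 61.8 sin 27.5° = 28.54 m/s.
Time to reach x = 101 m: t = x / v_x = 101 / 54.82 = 1.842 s.
y = v_y0 t − ½ g t² = 28.54×1.842 − 4.905×1.842² = 35.9 m.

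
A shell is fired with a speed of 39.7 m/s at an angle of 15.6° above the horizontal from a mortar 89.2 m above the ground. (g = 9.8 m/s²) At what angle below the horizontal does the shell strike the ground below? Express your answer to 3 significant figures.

48.5°

v_x = 39.7 cos 15.6° = 38.24 m/s.
At impact |v_y| = √(v_y0² + 2 g h) = √(10.68² + 2×9.8×89.2) = 43.16 m/s.
Angle below horizontal = arctan(|v_y| / v_x) = arctan(43.16 / 38.24) = 48.5°.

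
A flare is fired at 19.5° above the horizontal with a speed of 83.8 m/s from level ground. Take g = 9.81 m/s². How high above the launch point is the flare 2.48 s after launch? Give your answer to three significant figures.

v_y0 = 83.8 sin 19.5° = 27.97 m/s.
y(t) = v_y0 t − ½ g t² = 27.97×2.48 − 4.905×2.48² = 39.2 m.

39.2 m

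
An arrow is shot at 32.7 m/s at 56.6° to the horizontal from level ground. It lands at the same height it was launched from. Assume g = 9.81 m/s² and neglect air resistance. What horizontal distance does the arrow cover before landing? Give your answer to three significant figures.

For level ground, R = v₀² sin(2θ) / g.
sin(2 × 56.6°) = sin 113.2° = 0.9191.
R = (32.7)² × 0.9191 / 9.81 = 100 m.

100 m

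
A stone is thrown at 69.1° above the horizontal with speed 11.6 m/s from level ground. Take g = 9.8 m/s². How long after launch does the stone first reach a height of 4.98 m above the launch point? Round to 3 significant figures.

0.651 s

v_y0 = 11.6 sin 69.1° = 10.84 m/s.
Set y = v_y0 t − ½ g t² = 4.98: 4.900 t² − 10.84 t + 4.98 = 0.
t = [10.84 ± √(117.5 − 97.61)] / 9.8 = (10.84 ± 4.460) / 9.8, giving t = 0.651 s or t = 1.56 s.
The stone is on the way up at the first time, so t = 0.651 s.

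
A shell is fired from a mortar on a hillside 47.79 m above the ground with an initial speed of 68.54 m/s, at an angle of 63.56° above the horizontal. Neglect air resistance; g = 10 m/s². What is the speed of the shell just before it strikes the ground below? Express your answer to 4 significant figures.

v_x = 68.54 cos 63.56° = 30.518 m/s is unchanged throughout.
For the vertical component, v_y² = v_y0² + 2 g h = (61.371)² + 2×10×47.79 = 4722.2, so |v_y| = 68.718 m/s.
Impact speed = √(v_x² + v_y²) = √(931.35 + 4722.2) = 75.19 m/s.

75.19 m/s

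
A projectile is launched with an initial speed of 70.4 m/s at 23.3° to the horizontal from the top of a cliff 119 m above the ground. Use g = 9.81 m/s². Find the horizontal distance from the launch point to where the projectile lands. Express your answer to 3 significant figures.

Components: v_x = 70.4 cos 23.3° = 64.66 m/s, v_y = 70.4 sin 23.3° = 27.85 m/s.
Vertical: 0 = 119 + 27.85 t − ½(9.81) t² ⇒ 4.905 t² − 27.85 t − 119 = 0.
t = [27.85 + √(775.6 + 2335)] / 9.810 = 8.524 s.
Horizontal: R = v_x · t = 64.66 × 8.524 = 551 m.

551 m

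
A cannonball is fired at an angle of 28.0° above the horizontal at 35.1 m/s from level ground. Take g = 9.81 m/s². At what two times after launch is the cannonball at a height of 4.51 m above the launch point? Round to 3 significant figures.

v_y0 = 35.1 sin 28.0° = 16.48 m/s.
Set y = v_y0 t − ½ g t² = 4.51: 4.905 t² − 16.48 t + 4.51 = 0.
t = [16.48 ± √(271.6 − 88.49)] / 9.81 = (16.48 ± 13.53) / 9.81, giving t = 0.301 s or t = 3.06 s.
So the cannonball is at 4.51 m at t = 0.301 s (rising) and t = 3.06 s (falling).

0.301 s and 3.06 s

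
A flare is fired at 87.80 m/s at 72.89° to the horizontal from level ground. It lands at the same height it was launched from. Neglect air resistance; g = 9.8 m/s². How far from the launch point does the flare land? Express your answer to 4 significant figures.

Components: v_x = 87.80 cos 72.89° = 25.831 m/s, v_y = 87.80 sin 72.89° = 83.914 m/s.
Time of flight (same landing height): t = 2 v_y / g = 2 × 83.914 / 9.8 = 17.125 s.
Range: R = v_x · t = 25.831 × 17.125 = 442.4 m.

442.4 m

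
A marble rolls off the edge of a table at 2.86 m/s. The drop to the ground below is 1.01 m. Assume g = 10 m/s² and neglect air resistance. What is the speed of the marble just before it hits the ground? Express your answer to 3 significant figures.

Fall time: t = √(2 × 1.01 / 10) = 0.4494 s.
At impact: v_x = 2.86 m/s (unchanged), v_y = g t = 10 × 0.4494 = 4.494 m/s.
Speed = √(v_x² + v_y²) = √(8.180 + 20.20) = 5.33 m/s.

5.33 m/s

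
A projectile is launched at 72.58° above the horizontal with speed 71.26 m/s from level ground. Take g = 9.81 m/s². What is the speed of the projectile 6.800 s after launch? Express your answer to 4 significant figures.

21.37 m/s

v_x = 71.26 cos 72.58° = 21.333 m/s (constant).
v_y(t) = 71.26 sin 72.58° − g t = 67.992 − 9.81 × 6.800 = 1.2840 m/s.
Speed = √(v_x² + v_y²) = √(455.10 + 1.6487) = 21.37 m/s.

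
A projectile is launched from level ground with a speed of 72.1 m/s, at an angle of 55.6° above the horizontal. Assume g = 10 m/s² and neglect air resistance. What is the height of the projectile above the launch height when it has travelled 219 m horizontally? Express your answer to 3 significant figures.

v_x = 72.1 cos 55.6° = 40.73 m/s, v_y0 = 72.1 sin 55.6° = 59.49 m/s.
Time to reach x = 219 m: t = x / v_x = 219 / 40.73 = 5.377 s.
y = v_y0 t − ½ g t² = 59.49×5.377 − 5.000×5.377² = 175 m.

175 m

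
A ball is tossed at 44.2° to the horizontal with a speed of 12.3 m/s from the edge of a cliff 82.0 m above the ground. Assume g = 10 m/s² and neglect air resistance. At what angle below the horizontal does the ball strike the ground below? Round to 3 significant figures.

78.0°

v_x = 12.3 cos 44.2° = 8.818 m/s.
At impact |v_y| = √(v_y0² + 2 g h) = √(8.575² + 2×10×82.0) = 41.39 m/s.
Angle below horizontal = arctan(|v_y| / v_x) = arctan(41.39 / 8.818) = 78.0°.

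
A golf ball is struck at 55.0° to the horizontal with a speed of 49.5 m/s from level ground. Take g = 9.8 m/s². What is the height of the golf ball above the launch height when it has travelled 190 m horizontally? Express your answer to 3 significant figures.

51.9 m

v_x = 49.5 cos 55.0° = 28.39 m/s, v_y0 = 49.5 sin 55.0° = 40.55 m/s.
Time to reach x = 190 m: t = x / v_x = 190 / 28.39 = 6.692 s.
y = v_y0 t − ½ g t² = 40.55×6.692 − 4.900×6.692² = 51.9 m.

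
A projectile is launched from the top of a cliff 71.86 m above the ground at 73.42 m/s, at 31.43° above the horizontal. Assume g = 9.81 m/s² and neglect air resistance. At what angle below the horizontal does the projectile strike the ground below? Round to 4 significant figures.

40.56°

v_x = 73.42 cos 31.43° = 62.648 m/s.
At impact |v_y| = √(v_y0² + 2 g h) = √(38.285² + 2×9.81×71.86) = 53.625 m/s.
Angle below horizontal = arctan(|v_y| / v_x) = arctan(53.625 / 62.648) = 40.56°.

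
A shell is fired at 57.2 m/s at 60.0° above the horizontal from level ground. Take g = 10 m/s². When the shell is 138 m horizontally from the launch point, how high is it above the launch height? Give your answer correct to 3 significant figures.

123 m

v_x = 57.2 cos 60.0° = 28.60 m/s, v_y0 = 57.2 sin 60.0° = 49.54 m/s.
Time to reach x = 138 m: t = x / v_x = 138 / 28.60 = 4.825 s.
y = v_y0 t − ½ g t² = 49.54×4.825 − 5.000×4.825² = 123 m.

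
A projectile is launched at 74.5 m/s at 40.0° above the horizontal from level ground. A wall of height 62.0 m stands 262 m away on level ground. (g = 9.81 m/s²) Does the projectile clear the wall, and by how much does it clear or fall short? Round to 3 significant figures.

v_x = 74.5 cos 40.0° = 57.07 m/s; v_y0 = 74.5 sin 40.0° = 47.89 m/s.
Time to reach the wall: t = 262 / 57.07 = 4.591 s.
Height at that point: y = 47.89×4.591 − 4.905×4.591² = 116.5 m.
That is 116.5 − 62.0 = 54.5 m above the top of the wall, so the projectile clears it.

Yes — it clears the wall by 54.5 m.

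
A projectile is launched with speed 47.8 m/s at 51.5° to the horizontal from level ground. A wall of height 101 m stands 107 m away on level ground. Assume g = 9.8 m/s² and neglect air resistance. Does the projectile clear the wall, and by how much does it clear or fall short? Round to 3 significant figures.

No — it falls 29.8 m short of clearing the wall.

v_x = 47.8 cos 51.5° = 29.76 m/s; v_y0 = 47.8 sin 51.5° = 37.41 m/s.
Time to reach the wall: t = 107 / 29.76 = 3.595 s.
Height at that point: y = 37.41×3.595 − 4.900×3.595² = 71.16 m.
That is 101 − 71.16 = 29.8 m below the top of the wall, so the projectile does not clear it.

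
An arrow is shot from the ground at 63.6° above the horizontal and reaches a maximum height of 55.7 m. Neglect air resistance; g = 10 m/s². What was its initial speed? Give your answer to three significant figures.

At maximum height v_y = 0, so (v₀ sin θ)² = 2 g H.
v₀ sin 63.6° = √(2 × 10 × 55.7) = 33.38 m/s.
v₀ = 33.38 / sin 63.6° = 33.38 / 0.8957 = 37.3 m/s.

37.3 m/s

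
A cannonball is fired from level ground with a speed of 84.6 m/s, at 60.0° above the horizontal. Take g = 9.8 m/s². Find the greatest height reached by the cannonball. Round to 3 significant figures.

Vertical component of launch velocity: v_y = 84.6 sin 60.0° = 73.27 m/s.
At the highest point the vertical velocity is zero, so v_y² = 2 g h_max.
h_max = (73.27)² / (2 × 9.8) = 5368 / 19.60 = 274 m.

274 m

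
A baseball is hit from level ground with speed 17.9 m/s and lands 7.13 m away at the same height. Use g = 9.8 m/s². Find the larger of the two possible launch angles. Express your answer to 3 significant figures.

Level-ground range: R = v₀² sin(2θ)/g ⇒ sin 2θ = R g / v₀² = 7.13×9.8/17.9² = 0.2181.
2θ = arcsin(0.2181) = 12.60° or 180° − 12.60° = 167.40°.
So θ = 6.30° or θ = 83.7°.

83.7°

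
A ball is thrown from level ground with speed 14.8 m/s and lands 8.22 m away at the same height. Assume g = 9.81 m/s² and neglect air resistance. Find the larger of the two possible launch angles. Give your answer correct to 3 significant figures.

Level-ground range: R = v₀² sin(2θ)/g ⇒ sin 2θ = R g / v₀² = 8.22×9.81/14.8² = 0.3681.
2θ = arcsin(0.3681) = 21.60° or 180° − 21.60° = 158.40°.
So θ = 10.8° or θ = 79.2°.

79.2°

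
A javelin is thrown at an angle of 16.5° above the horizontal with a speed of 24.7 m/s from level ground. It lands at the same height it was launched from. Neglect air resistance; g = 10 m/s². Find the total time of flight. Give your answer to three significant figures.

Vertical component: v_y = 24.7 sin 16.5° = 7.015 m/s.
For a projectile landing at launch height, time of flight is t = 2 v_y / g = 2 × 7.015 / 10 = 1.40 s.

1.40 s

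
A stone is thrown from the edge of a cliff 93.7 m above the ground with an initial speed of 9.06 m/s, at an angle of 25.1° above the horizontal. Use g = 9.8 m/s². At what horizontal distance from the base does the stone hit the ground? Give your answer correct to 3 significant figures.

Components: v_x = 9.06 cos 25.1° = 8.204 m/s, v_y = 9.06 sin 25.1° = 3.843 m/s.
Vertical: 0 = 93.7 + 3.843 t − ½(9.8) t² ⇒ 4.900 t² − 3.843 t − 93.7 = 0.
t = [3.843 + √(14.77 + 1837)] / 9.800 = 4.783 s.
Horizontal: R = v_x · t = 8.204 × 4.783 = 39.2 m.

39.2 m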